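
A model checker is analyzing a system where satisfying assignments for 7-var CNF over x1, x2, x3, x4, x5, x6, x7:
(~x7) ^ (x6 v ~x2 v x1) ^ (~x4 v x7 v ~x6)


CNF with 3 clauses over 7 vars (128 assignments).
An assignment satisfies CNF iff every clause has >=1 true literal.
Check each row (bits = x1,x2,x3,x4,x5,x6,x7; clause T/F shown):
  row 0 [0000000]: clauses=TTT -> 1
  row 1 [0000001]: clauses=FTT -> 0
  row 2 [0000010]: clauses=TTT -> 1
  row 3 [0000011]: clauses=FTT -> 0
  row 4 [0000100]: clauses=TTT -> 1
  (every remaining row is evaluated the same way; all 128 results are listed next)
Full result column, 8 rows per line (x1,x2,x3,x4 fixed per line; x5,x6,x7 runs 000..111 left to right):
  rows 0-7 [x1,x2,x3,x4=0000]: 10101010  (ones: 4)
  rows 8-15 [x1,x2,x3,x4=0001]: 10001000  (ones: 2)
  rows 16-23 [x1,x2,x3,x4=0010]: 10101010  (ones: 4)
  rows 24-31 [x1,x2,x3,x4=0011]: 10001000  (ones: 2)
  rows 32-39 [x1,x2,x3,x4=0100]: 00100010  (ones: 2)
  rows 40-47 [x1,x2,x3,x4=0101]: 00000000  (ones: 0)
  rows 48-55 [x1,x2,x3,x4=0110]: 00100010  (ones: 2)
  rows 56-63 [x1,x2,x3,x4=0111]: 00000000  (ones: 0)
  rows 64-71 [x1,x2,x3,x4=1000]: 10101010  (ones: 4)
  rows 72-79 [x1,x2,x3,x4=1001]: 10001000  (ones: 2)
  rows 80-87 [x1,x2,x3,x4=1010]: 10101010  (ones: 4)
  rows 88-95 [x1,x2,x3,x4=1011]: 10001000  (ones: 2)
  rows 96-103 [x1,x2,x3,x4=1100]: 10101010  (ones: 4)
  rows 104-111 [x1,x2,x3,x4=1101]: 10001000  (ones: 2)
  rows 112-119 [x1,x2,x3,x4=1110]: 10101010  (ones: 4)
  rows 120-127 [x1,x2,x3,x4=1111]: 10001000  (ones: 2)
Satisfying assignments = 4+2+4+2+2+0+2+0+4+2+4+2+4+2+4+2 = 40

40


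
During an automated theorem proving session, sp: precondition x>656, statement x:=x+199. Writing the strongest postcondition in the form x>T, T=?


Formula: sp(P, x:=E) = exists old_x. (x = E[old_x/x]) AND P[old_x/x] (old_x is the value of x before the assignment; eliminate old_x by solving x = E[old_x/x] for old_x)
Step 1: Precondition P: x>656, i.e. old_x > 656
Step 2: Assignment gives x = old_x + 199, so old_x = x - 199
Step 3: Substitute into P: x - 199 > 656
Step 4: Simplify: x > 656+199 = 855

855


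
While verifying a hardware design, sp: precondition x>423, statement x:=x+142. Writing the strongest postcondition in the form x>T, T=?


Formula: sp(P, x:=E) = exists old_x. (x = E[old_x/x]) AND P[old_x/x] (old_x is the value of x before the assignment; eliminate old_x by solving x = E[old_x/x] for old_x)
Step 1: Precondition P: x>423, i.e. old_x > 423
Step 2: Assignment gives x = old_x + 142, so old_x = x - 142
Step 3: Substitute into P: x - 142 > 423
Step 4: Simplify: x > 423+142 = 565

565


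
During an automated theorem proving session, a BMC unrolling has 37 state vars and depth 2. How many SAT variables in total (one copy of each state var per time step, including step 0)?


BMC unrolls to depth k, creating one copy of each state var for steps 0..k.
Step count = 2 + 1 = 3 (steps 0 through 2)
Vars per step = 37
Total = 37 * 3 = 111

111


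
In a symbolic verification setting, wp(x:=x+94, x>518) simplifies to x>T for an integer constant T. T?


Formula: wp(x:=E, P) = P[E/x] (substitute E for x in postcondition)
Step 1: Postcondition: x>518
Step 2: Substitute x+94 for x: x+94>518
Step 3: Solve for x: x > 518-94 = 424

424


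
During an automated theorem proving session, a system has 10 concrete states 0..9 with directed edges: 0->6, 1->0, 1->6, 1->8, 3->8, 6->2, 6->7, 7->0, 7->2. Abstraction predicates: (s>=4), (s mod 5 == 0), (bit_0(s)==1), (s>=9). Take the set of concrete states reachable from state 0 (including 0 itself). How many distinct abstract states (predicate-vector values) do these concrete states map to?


BFS from 0:
Concrete reachable: {0, 2, 6, 7}
Abstract via predicates (s>=4), (s mod 5 == 0), (bit_0(s)==1), (s>=9):
  (0,0,0,0) <- {2}
  (0,1,0,0) <- {0}
  (1,0,0,0) <- {6}
  (1,0,1,0) <- {7}
Distinct abstract states = 4

4


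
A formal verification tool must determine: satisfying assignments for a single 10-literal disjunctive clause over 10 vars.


Step 1: Total=2^10=1024
Step 2: Unsat when all 10 false: 2^0=1
Step 3: Sat=1024-1=1023

1023


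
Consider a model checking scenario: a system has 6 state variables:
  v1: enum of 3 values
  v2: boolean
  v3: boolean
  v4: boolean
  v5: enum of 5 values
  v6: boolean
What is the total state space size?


State space = product of domain sizes of all variables.
Domain sizes:
  v1 (enum of 3 values): 3
  v2 (boolean): 2
  v3 (boolean): 2
  v4 (boolean): 2
  v5 (enum of 5 values): 5
  v6 (boolean): 2
Product = 3 * 2 * 2 * 2 * 5 * 2 = 240

240


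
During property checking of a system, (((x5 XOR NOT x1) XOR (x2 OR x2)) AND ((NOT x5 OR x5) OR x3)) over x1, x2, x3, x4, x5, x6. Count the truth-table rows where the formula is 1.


Formula: (((x5 XOR NOT x1) XOR (x2 OR x2)) AND ((NOT x5 OR x5) OR x3)) over 6 vars (64 rows)
Evaluate each row (x1, x2, x3, x4, x5, x6 as bits, MSB first):
  row 0 [000000]: (((0 XOR NOT 0) XOR (0 OR 0)) AND ((NOT 0 OR 0) OR 0)) -> 1
  row 1 [000001]: (((0 XOR NOT 0) XOR (0 OR 0)) AND ((NOT 0 OR 0) OR 0)) -> 1
  row 2 [000010]: (((1 XOR NOT 0) XOR (0 OR 0)) AND ((NOT 1 OR 1) OR 0)) -> 0
  row 3 [000011]: (((1 XOR NOT 0) XOR (0 OR 0)) AND ((NOT 1 OR 1) OR 0)) -> 0
  row 4 [000100]: (((0 XOR NOT 0) XOR (0 OR 0)) AND ((NOT 0 OR 0) OR 0)) -> 1
  (every remaining row is evaluated the same way; all 64 results are listed next)
Full result column, 8 rows per line (x1,x2,x3 fixed per line; x4,x5,x6 runs 000..111 left to right):
  rows 0-7 [x1,x2,x3=000]: 11001100  (ones: 4)
  rows 8-15 [x1,x2,x3=001]: 11001100  (ones: 4)
  rows 16-23 [x1,x2,x3=010]: 00110011  (ones: 4)
  rows 24-31 [x1,x2,x3=011]: 00110011  (ones: 4)
  rows 32-39 [x1,x2,x3=100]: 00110011  (ones: 4)
  rows 40-47 [x1,x2,x3=101]: 00110011  (ones: 4)
  rows 48-55 [x1,x2,x3=110]: 11001100  (ones: 4)
  rows 56-63 [x1,x2,x3=111]: 11001100  (ones: 4)
Count of 1-rows = 4+4+4+4+4+4+4+4 = 32

32


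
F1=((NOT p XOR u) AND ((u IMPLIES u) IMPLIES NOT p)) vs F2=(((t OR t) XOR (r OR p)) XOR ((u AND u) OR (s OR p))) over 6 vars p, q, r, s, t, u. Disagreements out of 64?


F1 = ((NOT p XOR u) AND ((u IMPLIES u) IMPLIES NOT p))
F2 = (((t OR t) XOR (r OR p)) XOR ((u AND u) OR (s OR p)))
Evaluate both on each of 64 rows (bits = p,q,r,s,t,u):
  row 0 [000000]: F1=1 F2=0 (differ) -> 1
  row 1 [000001]: F1=0 F2=1 (differ) -> 1
  row 2 [000010]: F1=1 F2=1 -> 0
  row 3 [000011]: F1=0 F2=0 -> 0
  row 4 [000100]: F1=1 F2=1 -> 0
  (every remaining row is evaluated the same way; all 64 results are listed next)
Full result column, 8 rows per line (p,q,r fixed per line; s,t,u runs 000..111 left to right):
  rows 0-7 [p,q,r=000]: 11000110  (ones: 4)
  rows 8-15 [p,q,r=001]: 00111001  (ones: 4)
  rows 16-23 [p,q,r=010]: 11000110  (ones: 4)
  rows 24-31 [p,q,r=011]: 00111001  (ones: 4)
  rows 32-39 [p,q,r=100]: 00110011  (ones: 4)
  rows 40-47 [p,q,r=101]: 00110011  (ones: 4)
  rows 48-55 [p,q,r=110]: 00110011  (ones: 4)
  rows 56-63 [p,q,r=111]: 00110011  (ones: 4)
Disagreements = 4+4+4+4+4+4+4+4 = 32

32


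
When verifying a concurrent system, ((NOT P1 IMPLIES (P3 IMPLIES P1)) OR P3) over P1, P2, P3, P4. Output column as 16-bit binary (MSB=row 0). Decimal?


Formula: ((NOT P1 IMPLIES (P3 IMPLIES P1)) OR P3) over P1, P2, P3, P4 (16 rows)
Evaluate each row (bits = P1,P2,P3,P4, MSB first):
  row 0 [0000]: ((NOT 0 IMPLIES (0 IMPLIES 0)) OR 0) -> 1
  row 1 [0001]: ((NOT 0 IMPLIES (0 IMPLIES 0)) OR 0) -> 1
  row 2 [0010]: ((NOT 0 IMPLIES (1 IMPLIES 0)) OR 1) -> 1
  row 3 [0011]: ((NOT 0 IMPLIES (1 IMPLIES 0)) OR 1) -> 1
  row 4 [0100]: ((NOT 0 IMPLIES (0 IMPLIES 0)) OR 0) -> 1
  row 5 [0101]: ((NOT 0 IMPLIES (0 IMPLIES 0)) OR 0) -> 1
  row 6 [0110]: ((NOT 0 IMPLIES (1 IMPLIES 0)) OR 1) -> 1
  row 7 [0111]: ((NOT 0 IMPLIES (1 IMPLIES 0)) OR 1) -> 1
  row 8 [1000]: ((NOT 1 IMPLIES (0 IMPLIES 1)) OR 0) -> 1
  row 9 [1001]: ((NOT 1 IMPLIES (0 IMPLIES 1)) OR 0) -> 1
  row 10 [1010]: ((NOT 1 IMPLIES (1 IMPLIES 1)) OR 1) -> 1
  row 11 [1011]: ((NOT 1 IMPLIES (1 IMPLIES 1)) OR 1) -> 1
  row 12 [1100]: ((NOT 1 IMPLIES (0 IMPLIES 1)) OR 0) -> 1
  row 13 [1101]: ((NOT 1 IMPLIES (0 IMPLIES 1)) OR 0) -> 1
  row 14 [1110]: ((NOT 1 IMPLIES (1 IMPLIES 1)) OR 1) -> 1
  row 15 [1111]: ((NOT 1 IMPLIES (1 IMPLIES 1)) OR 1) -> 1
Full result column, 4 rows per line (P1,P2 fixed per line; P3,P4 runs 00..11 left to right):
  rows 0-3 [P1,P2=00]: 1111  = hex F
  rows 4-7 [P1,P2=01]: 1111  = hex F
  rows 8-11 [P1,P2=10]: 1111  = hex F
  rows 12-15 [P1,P2=11]: 1111  = hex F
Output column (row 0 .. row 15) = 1111111111111111
Output column grouped in 4s = 1111 1111 1111 1111 = 0xFFFF
Convert to decimal digit by digit (value = value*16 + digit):
  F -> 15
  15*16 + 15 (F) = 255
  255*16 + 15 (F) = 4095
  4095*16 + 15 (F) = 65535
Decimal = 65535

65535


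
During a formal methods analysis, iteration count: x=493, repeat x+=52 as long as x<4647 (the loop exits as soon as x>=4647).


Step 1: x goes from 493 toward 4647 by 52; the body runs while x<4647, so iterations = ceil((bound-start)/step)
Step 2: Distance=4154
Step 3: ceil(4154/52)=80

80


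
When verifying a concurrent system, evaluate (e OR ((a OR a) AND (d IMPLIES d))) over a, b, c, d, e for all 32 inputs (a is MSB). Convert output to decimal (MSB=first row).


Formula: (e OR ((a OR a) AND (d IMPLIES d))) over a, b, c, d, e (32 rows)
Evaluate each row (bits = a,b,c,d,e, MSB first):
  row 0 [00000]: (0 OR ((0 OR 0) AND (0 IMPLIES 0))) -> 0
  row 1 [00001]: (1 OR ((0 OR 0) AND (0 IMPLIES 0))) -> 1
  row 2 [00010]: (0 OR ((0 OR 0) AND (1 IMPLIES 1))) -> 0
  row 3 [00011]: (1 OR ((0 OR 0) AND (1 IMPLIES 1))) -> 1
  row 4 [00100]: (0 OR ((0 OR 0) AND (0 IMPLIES 0))) -> 0
  row 5 [00101]: (1 OR ((0 OR 0) AND (0 IMPLIES 0))) -> 1
  row 6 [00110]: (0 OR ((0 OR 0) AND (1 IMPLIES 1))) -> 0
  row 7 [00111]: (1 OR ((0 OR 0) AND (1 IMPLIES 1))) -> 1
  row 8 [01000]: (0 OR ((0 OR 0) AND (0 IMPLIES 0))) -> 0
  row 9 [01001]: (1 OR ((0 OR 0) AND (0 IMPLIES 0))) -> 1
  row 10 [01010]: (0 OR ((0 OR 0) AND (1 IMPLIES 1))) -> 0
  row 11 [01011]: (1 OR ((0 OR 0) AND (1 IMPLIES 1))) -> 1
  row 12 [01100]: (0 OR ((0 OR 0) AND (0 IMPLIES 0))) -> 0
  row 13 [01101]: (1 OR ((0 OR 0) AND (0 IMPLIES 0))) -> 1
  row 14 [01110]: (0 OR ((0 OR 0) AND (1 IMPLIES 1))) -> 0
  row 15 [01111]: (1 OR ((0 OR 0) AND (1 IMPLIES 1))) -> 1
  row 16 [10000]: (0 OR ((1 OR 1) AND (0 IMPLIES 0))) -> 1
  row 17 [10001]: (1 OR ((1 OR 1) AND (0 IMPLIES 0))) -> 1
  row 18 [10010]: (0 OR ((1 OR 1) AND (1 IMPLIES 1))) -> 1
  row 19 [10011]: (1 OR ((1 OR 1) AND (1 IMPLIES 1))) -> 1
  row 20 [10100]: (0 OR ((1 OR 1) AND (0 IMPLIES 0))) -> 1
  row 21 [10101]: (1 OR ((1 OR 1) AND (0 IMPLIES 0))) -> 1
  row 22 [10110]: (0 OR ((1 OR 1) AND (1 IMPLIES 1))) -> 1
  row 23 [10111]: (1 OR ((1 OR 1) AND (1 IMPLIES 1))) -> 1
  row 24 [11000]: (0 OR ((1 OR 1) AND (0 IMPLIES 0))) -> 1
  row 25 [11001]: (1 OR ((1 OR 1) AND (0 IMPLIES 0))) -> 1
  row 26 [11010]: (0 OR ((1 OR 1) AND (1 IMPLIES 1))) -> 1
  row 27 [11011]: (1 OR ((1 OR 1) AND (1 IMPLIES 1))) -> 1
  row 28 [11100]: (0 OR ((1 OR 1) AND (0 IMPLIES 0))) -> 1
  row 29 [11101]: (1 OR ((1 OR 1) AND (0 IMPLIES 0))) -> 1
  row 30 [11110]: (0 OR ((1 OR 1) AND (1 IMPLIES 1))) -> 1
  row 31 [11111]: (1 OR ((1 OR 1) AND (1 IMPLIES 1))) -> 1
Full result column, 4 rows per line (a,b,c fixed per line; d,e runs 00..11 left to right):
  rows 0-3 [a,b,c=000]: 0101  = hex 5
  rows 4-7 [a,b,c=001]: 0101  = hex 5
  rows 8-11 [a,b,c=010]: 0101  = hex 5
  rows 12-15 [a,b,c=011]: 0101  = hex 5
  rows 16-19 [a,b,c=100]: 1111  = hex F
  rows 20-23 [a,b,c=101]: 1111  = hex F
  rows 24-27 [a,b,c=110]: 1111  = hex F
  rows 28-31 [a,b,c=111]: 1111  = hex F
Output column (row 0 .. row 31) = 01010101010101011111111111111111
Output column grouped in 4s = 0101 0101 0101 0101 1111 1111 1111 1111 = 0x5555FFFF
Convert to decimal digit by digit (value = value*16 + digit):
  5 -> 5
  5*16 + 5 = 85
  85*16 + 5 = 1365
  1365*16 + 5 = 21845
  21845*16 + 15 (F) = 349535
  349535*16 + 15 (F) = 5592575
  5592575*16 + 15 (F) = 89481215
  89481215*16 + 15 (F) = 1431699455
Decimal = 1431699455

1431699455


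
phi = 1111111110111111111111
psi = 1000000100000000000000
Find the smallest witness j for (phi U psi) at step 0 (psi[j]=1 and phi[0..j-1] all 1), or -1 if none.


(phi U psi) at 0: need smallest j with psi[j]=1 and phi[i]=1 for all i in [0,j).
Scan from step 0:
  step 0: psi=1 and phi held for [0,0) -> witness found
Witness step = 0

0


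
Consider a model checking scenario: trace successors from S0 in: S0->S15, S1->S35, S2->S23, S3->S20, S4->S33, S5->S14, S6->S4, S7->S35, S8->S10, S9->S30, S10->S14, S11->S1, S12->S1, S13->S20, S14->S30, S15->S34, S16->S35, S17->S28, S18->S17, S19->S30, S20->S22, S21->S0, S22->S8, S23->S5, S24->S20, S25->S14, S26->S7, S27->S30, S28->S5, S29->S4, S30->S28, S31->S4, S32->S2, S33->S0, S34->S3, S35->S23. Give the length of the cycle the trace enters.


Trace from S0 until a state repeats:
  S0 -> S15 -> S34 -> S3 -> S20 -> S22 -> S8 -> S10 -> S14 -> S30 -> S28 -> S5 -> S14
S14 first seen at step 8, revisited at step 12.
Cycle length = 12 - 8 = 4

4


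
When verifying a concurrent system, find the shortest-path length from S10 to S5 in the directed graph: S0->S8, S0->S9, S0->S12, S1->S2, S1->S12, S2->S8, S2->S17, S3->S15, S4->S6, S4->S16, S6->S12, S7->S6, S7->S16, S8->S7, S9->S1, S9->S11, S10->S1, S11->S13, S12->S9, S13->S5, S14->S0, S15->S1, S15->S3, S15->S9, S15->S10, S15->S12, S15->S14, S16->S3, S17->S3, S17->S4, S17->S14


BFS layer-by-layer from S10:
  dist 0: {S10}
  dist 1: {S1}
  dist 2: {S2, S12}
  dist 3: {S8, S9, S17}
  dist 4: {S3, S4, S7, S11, S14}
  dist 5: {S0, S6, S13, S15, S16}
  dist 6: {S5}
  -> S5 reached at distance 6
Shortest path length = 6

6


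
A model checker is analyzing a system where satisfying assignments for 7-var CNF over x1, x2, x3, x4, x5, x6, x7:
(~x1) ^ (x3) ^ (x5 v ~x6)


CNF with 3 clauses over 7 vars (128 assignments).
An assignment satisfies CNF iff every clause has >=1 true literal.
Check each row (bits = x1,x2,x3,x4,x5,x6,x7; clause T/F shown):
  row 0 [0000000]: clauses=TFT -> 0
  row 1 [0000001]: clauses=TFT -> 0
  row 2 [0000010]: clauses=TFF -> 0
  row 3 [0000011]: clauses=TFF -> 0
  row 4 [0000100]: clauses=TFT -> 0
  (every remaining row is evaluated the same way; all 128 results are listed next)
Full result column, 8 rows per line (x1,x2,x3,x4 fixed per line; x5,x6,x7 runs 000..111 left to right):
  rows 0-7 [x1,x2,x3,x4=0000]: 00000000  (ones: 0)
  rows 8-15 [x1,x2,x3,x4=0001]: 00000000  (ones: 0)
  rows 16-23 [x1,x2,x3,x4=0010]: 11001111  (ones: 6)
  rows 24-31 [x1,x2,x3,x4=0011]: 11001111  (ones: 6)
  rows 32-39 [x1,x2,x3,x4=0100]: 00000000  (ones: 0)
  rows 40-47 [x1,x2,x3,x4=0101]: 00000000  (ones: 0)
  rows 48-55 [x1,x2,x3,x4=0110]: 11001111  (ones: 6)
  rows 56-63 [x1,x2,x3,x4=0111]: 11001111  (ones: 6)
  rows 64-71 [x1,x2,x3,x4=1000]: 00000000  (ones: 0)
  rows 72-79 [x1,x2,x3,x4=1001]: 00000000  (ones: 0)
  rows 80-87 [x1,x2,x3,x4=1010]: 00000000  (ones: 0)
  rows 88-95 [x1,x2,x3,x4=1011]: 00000000  (ones: 0)
  rows 96-103 [x1,x2,x3,x4=1100]: 00000000  (ones: 0)
  rows 104-111 [x1,x2,x3,x4=1101]: 00000000  (ones: 0)
  rows 112-119 [x1,x2,x3,x4=1110]: 00000000  (ones: 0)
  rows 120-127 [x1,x2,x3,x4=1111]: 00000000  (ones: 0)
Satisfying assignments = 0+0+6+6+0+0+6+6+0+0+0+0+0+0+0+0 = 24

24


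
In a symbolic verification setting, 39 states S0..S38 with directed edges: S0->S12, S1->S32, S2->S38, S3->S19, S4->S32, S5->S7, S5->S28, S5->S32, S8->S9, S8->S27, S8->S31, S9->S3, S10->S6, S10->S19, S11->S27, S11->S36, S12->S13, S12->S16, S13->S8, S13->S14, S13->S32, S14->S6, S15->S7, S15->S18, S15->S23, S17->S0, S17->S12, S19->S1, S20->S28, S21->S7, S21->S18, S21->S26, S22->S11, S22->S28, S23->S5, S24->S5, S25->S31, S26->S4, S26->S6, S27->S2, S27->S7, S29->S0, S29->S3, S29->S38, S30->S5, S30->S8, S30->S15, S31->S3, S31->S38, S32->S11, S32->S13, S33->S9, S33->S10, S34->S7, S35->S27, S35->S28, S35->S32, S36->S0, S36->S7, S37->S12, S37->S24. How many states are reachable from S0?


BFS from S0:
  layer 0: {S0}
  layer 1: {S12}
  layer 2: {S13, S16}
  layer 3: {S8, S14, S32}
  layer 4: {S6, S9, S11, S27, S31}
  layer 5: {S2, S3, S7, S36, S38}
  layer 6: {S19}
  layer 7: {S1}
Reachable set: {S0, S1, S2, S3, S6, S7, S8, S9, S11, S12, S13, S14, S16, S19, S27, S31, S32, S36, S38}
Count = 19

19


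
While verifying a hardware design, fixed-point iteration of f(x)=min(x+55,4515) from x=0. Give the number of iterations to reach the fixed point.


Step 1: x=0, cap=4515, increment=55
Step 2: x grows by 55 each step until capped at 4515; fixed point is x=4515
Step 3: iterations = ceil(4515/55) = 83

83


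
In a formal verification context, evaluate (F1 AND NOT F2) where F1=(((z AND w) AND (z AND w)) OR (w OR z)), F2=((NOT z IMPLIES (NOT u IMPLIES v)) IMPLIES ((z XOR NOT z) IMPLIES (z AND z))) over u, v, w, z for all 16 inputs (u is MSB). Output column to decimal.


F1 = (((z AND w) AND (z AND w)) OR (w OR z))
F2 = ((NOT z IMPLIES (NOT u IMPLIES v)) IMPLIES ((z XOR NOT z) IMPLIES (z AND z)))
Counterexample to F1=>F2 is where F1=1 and F2=0.
Evaluate each row (bits = u,v,w,z, MSB first):
  row 0 [0000]: F1=0 F2=1 -> F1&~F2 -> 0
  row 1 [0001]: F1=1 F2=1 -> F1&~F2 -> 0
  row 2 [0010]: F1=1 F2=1 -> F1&~F2 -> 0
  row 3 [0011]: F1=1 F2=1 -> F1&~F2 -> 0
  row 4 [0100]: F1=0 F2=0 -> F1&~F2 -> 0
  row 5 [0101]: F1=1 F2=1 -> F1&~F2 -> 0
  row 6 [0110]: F1=1 F2=0 -> F1&~F2 -> 1
  row 7 [0111]: F1=1 F2=1 -> F1&~F2 -> 0
  row 8 [1000]: F1=0 F2=0 -> F1&~F2 -> 0
  row 9 [1001]: F1=1 F2=1 -> F1&~F2 -> 0
  row 10 [1010]: F1=1 F2=0 -> F1&~F2 -> 1
  row 11 [1011]: F1=1 F2=1 -> F1&~F2 -> 0
  row 12 [1100]: F1=0 F2=0 -> F1&~F2 -> 0
  row 13 [1101]: F1=1 F2=1 -> F1&~F2 -> 0
  row 14 [1110]: F1=1 F2=0 -> F1&~F2 -> 1
  row 15 [1111]: F1=1 F2=1 -> F1&~F2 -> 0
Full result column, 4 rows per line (u,v fixed per line; w,z runs 00..11 left to right):
  rows 0-3 [u,v=00]: 0000  = hex 0
  rows 4-7 [u,v=01]: 0010  = hex 2
  rows 8-11 [u,v=10]: 0010  = hex 2
  rows 12-15 [u,v=11]: 0010  = hex 2
Counterexample vector (row 0 .. row 15) = 0000001000100010
Output column grouped in 4s = 0000 0010 0010 0010 = 0x0222
Convert to decimal digit by digit (value = value*16 + digit):
  0 -> 0
  0*16 + 2 = 2
  2*16 + 2 = 34
  34*16 + 2 = 546
Decimal = 546

546


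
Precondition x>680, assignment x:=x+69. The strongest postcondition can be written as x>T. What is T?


Formula: sp(P, x:=E) = exists old_x. (x = E[old_x/x]) AND P[old_x/x] (old_x is the value of x before the assignment; eliminate old_x by solving x = E[old_x/x] for old_x)
Step 1: Precondition P: x>680, i.e. old_x > 680
Step 2: Assignment gives x = old_x + 69, so old_x = x - 69
Step 3: Substitute into P: x - 69 > 680
Step 4: Simplify: x > 680+69 = 749

749


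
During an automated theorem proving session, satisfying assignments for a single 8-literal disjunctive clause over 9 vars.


Step 1: Total=2^9=512
Step 2: Unsat when all 8 false: 2^1=2
Step 3: Sat=512-2=510

510


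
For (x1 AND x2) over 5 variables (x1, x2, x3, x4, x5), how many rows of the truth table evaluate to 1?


Formula: (x1 AND x2) over 5 vars (32 rows)
Evaluate each row (x1, x2, x3, x4, x5 as bits, MSB first):
  row 0 [00000]: (0 AND 0) -> 0
  row 1 [00001]: (0 AND 0) -> 0
  row 2 [00010]: (0 AND 0) -> 0
  row 3 [00011]: (0 AND 0) -> 0
  row 4 [00100]: (0 AND 0) -> 0
  row 5 [00101]: (0 AND 0) -> 0
  row 6 [00110]: (0 AND 0) -> 0
  row 7 [00111]: (0 AND 0) -> 0
  row 8 [01000]: (0 AND 1) -> 0
  row 9 [01001]: (0 AND 1) -> 0
  row 10 [01010]: (0 AND 1) -> 0
  row 11 [01011]: (0 AND 1) -> 0
  row 12 [01100]: (0 AND 1) -> 0
  row 13 [01101]: (0 AND 1) -> 0
  row 14 [01110]: (0 AND 1) -> 0
  row 15 [01111]: (0 AND 1) -> 0
  row 16 [10000]: (1 AND 0) -> 0
  row 17 [10001]: (1 AND 0) -> 0
  row 18 [10010]: (1 AND 0) -> 0
  row 19 [10011]: (1 AND 0) -> 0
  row 20 [10100]: (1 AND 0) -> 0
  row 21 [10101]: (1 AND 0) -> 0
  row 22 [10110]: (1 AND 0) -> 0
  row 23 [10111]: (1 AND 0) -> 0
  row 24 [11000]: (1 AND 1) -> 1
  row 25 [11001]: (1 AND 1) -> 1
  row 26 [11010]: (1 AND 1) -> 1
  row 27 [11011]: (1 AND 1) -> 1
  row 28 [11100]: (1 AND 1) -> 1
  row 29 [11101]: (1 AND 1) -> 1
  row 30 [11110]: (1 AND 1) -> 1
  row 31 [11111]: (1 AND 1) -> 1
Full result column, 8 rows per line (x1,x2 fixed per line; x3,x4,x5 runs 000..111 left to right):
  rows 0-7 [x1,x2=00]: 00000000  (ones: 0)
  rows 8-15 [x1,x2=01]: 00000000  (ones: 0)
  rows 16-23 [x1,x2=10]: 00000000  (ones: 0)
  rows 24-31 [x1,x2=11]: 11111111  (ones: 8)
Count of 1-rows = 0+0+0+8 = 8

8


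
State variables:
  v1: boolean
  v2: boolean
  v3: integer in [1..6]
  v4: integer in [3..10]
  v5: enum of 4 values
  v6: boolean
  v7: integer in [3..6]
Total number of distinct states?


State space = product of domain sizes of all variables.
Domain sizes:
  v1 (boolean): 2
  v2 (boolean): 2
  v3 (integer in [1..6]): 6
  v4 (integer in [3..10]): 8
  v5 (enum of 4 values): 4
  v6 (boolean): 2
  v7 (integer in [3..6]): 4
Product = 2 * 2 * 6 * 8 * 4 * 2 * 4 = 6144

6144


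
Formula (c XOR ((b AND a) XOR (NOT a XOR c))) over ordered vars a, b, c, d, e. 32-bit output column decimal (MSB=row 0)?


Formula: (c XOR ((b AND a) XOR (NOT a XOR c))) over a, b, c, d, e (32 rows)
Evaluate each row (bits = a,b,c,d,e, MSB first):
  row 0 [00000]: (0 XOR ((0 AND 0) XOR (NOT 0 XOR 0))) -> 1
  row 1 [00001]: (0 XOR ((0 AND 0) XOR (NOT 0 XOR 0))) -> 1
  row 2 [00010]: (0 XOR ((0 AND 0) XOR (NOT 0 XOR 0))) -> 1
  row 3 [00011]: (0 XOR ((0 AND 0) XOR (NOT 0 XOR 0))) -> 1
  row 4 [00100]: (1 XOR ((0 AND 0) XOR (NOT 0 XOR 1))) -> 1
  row 5 [00101]: (1 XOR ((0 AND 0) XOR (NOT 0 XOR 1))) -> 1
  row 6 [00110]: (1 XOR ((0 AND 0) XOR (NOT 0 XOR 1))) -> 1
  row 7 [00111]: (1 XOR ((0 AND 0) XOR (NOT 0 XOR 1))) -> 1
  row 8 [01000]: (0 XOR ((1 AND 0) XOR (NOT 0 XOR 0))) -> 1
  row 9 [01001]: (0 XOR ((1 AND 0) XOR (NOT 0 XOR 0))) -> 1
  row 10 [01010]: (0 XOR ((1 AND 0) XOR (NOT 0 XOR 0))) -> 1
  row 11 [01011]: (0 XOR ((1 AND 0) XOR (NOT 0 XOR 0))) -> 1
  row 12 [01100]: (1 XOR ((1 AND 0) XOR (NOT 0 XOR 1))) -> 1
  row 13 [01101]: (1 XOR ((1 AND 0) XOR (NOT 0 XOR 1))) -> 1
  row 14 [01110]: (1 XOR ((1 AND 0) XOR (NOT 0 XOR 1))) -> 1
  row 15 [01111]: (1 XOR ((1 AND 0) XOR (NOT 0 XOR 1))) -> 1
  row 16 [10000]: (0 XOR ((0 AND 1) XOR (NOT 1 XOR 0))) -> 0
  row 17 [10001]: (0 XOR ((0 AND 1) XOR (NOT 1 XOR 0))) -> 0
  row 18 [10010]: (0 XOR ((0 AND 1) XOR (NOT 1 XOR 0))) -> 0
  row 19 [10011]: (0 XOR ((0 AND 1) XOR (NOT 1 XOR 0))) -> 0
  row 20 [10100]: (1 XOR ((0 AND 1) XOR (NOT 1 XOR 1))) -> 0
  row 21 [10101]: (1 XOR ((0 AND 1) XOR (NOT 1 XOR 1))) -> 0
  row 22 [10110]: (1 XOR ((0 AND 1) XOR (NOT 1 XOR 1))) -> 0
  row 23 [10111]: (1 XOR ((0 AND 1) XOR (NOT 1 XOR 1))) -> 0
  row 24 [11000]: (0 XOR ((1 AND 1) XOR (NOT 1 XOR 0))) -> 1
  row 25 [11001]: (0 XOR ((1 AND 1) XOR (NOT 1 XOR 0))) -> 1
  row 26 [11010]: (0 XOR ((1 AND 1) XOR (NOT 1 XOR 0))) -> 1
  row 27 [11011]: (0 XOR ((1 AND 1) XOR (NOT 1 XOR 0))) -> 1
  row 28 [11100]: (1 XOR ((1 AND 1) XOR (NOT 1 XOR 1))) -> 1
  row 29 [11101]: (1 XOR ((1 AND 1) XOR (NOT 1 XOR 1))) -> 1
  row 30 [11110]: (1 XOR ((1 AND 1) XOR (NOT 1 XOR 1))) -> 1
  row 31 [11111]: (1 XOR ((1 AND 1) XOR (NOT 1 XOR 1))) -> 1
Full result column, 4 rows per line (a,b,c fixed per line; d,e runs 00..11 left to right):
  rows 0-3 [a,b,c=000]: 1111  = hex F
  rows 4-7 [a,b,c=001]: 1111  = hex F
  rows 8-11 [a,b,c=010]: 1111  = hex F
  rows 12-15 [a,b,c=011]: 1111  = hex F
  rows 16-19 [a,b,c=100]: 0000  = hex 0
  rows 20-23 [a,b,c=101]: 0000  = hex 0
  rows 24-27 [a,b,c=110]: 1111  = hex F
  rows 28-31 [a,b,c=111]: 1111  = hex F
Output column (row 0 .. row 31) = 11111111111111110000000011111111
Output column grouped in 4s = 1111 1111 1111 1111 0000 0000 1111 1111 = 0xFFFF00FF
Convert to decimal digit by digit (value = value*16 + digit):
  F -> 15
  15*16 + 15 (F) = 255
  255*16 + 15 (F) = 4095
  4095*16 + 15 (F) = 65535
  65535*16 + 0 = 1048560
  1048560*16 + 0 = 16776960
  16776960*16 + 15 (F) = 268431375
  268431375*16 + 15 (F) = 4294902015
Decimal = 4294902015

4294902015


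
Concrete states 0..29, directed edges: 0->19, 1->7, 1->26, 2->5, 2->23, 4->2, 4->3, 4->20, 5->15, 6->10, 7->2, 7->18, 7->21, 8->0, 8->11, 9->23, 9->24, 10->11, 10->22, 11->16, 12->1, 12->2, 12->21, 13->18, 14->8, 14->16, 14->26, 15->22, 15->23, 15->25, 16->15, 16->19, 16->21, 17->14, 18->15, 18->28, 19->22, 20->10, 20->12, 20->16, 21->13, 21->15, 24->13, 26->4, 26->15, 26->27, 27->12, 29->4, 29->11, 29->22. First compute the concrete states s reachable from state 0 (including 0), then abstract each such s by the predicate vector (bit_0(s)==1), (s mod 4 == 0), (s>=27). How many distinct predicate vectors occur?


BFS from 0:
Concrete reachable: {0, 19, 22}
Abstract via predicates (bit_0(s)==1), (s mod 4 == 0), (s>=27):
  (0,0,0) <- {22}
  (0,1,0) <- {0}
  (1,0,0) <- {19}
Distinct abstract states = 3

3


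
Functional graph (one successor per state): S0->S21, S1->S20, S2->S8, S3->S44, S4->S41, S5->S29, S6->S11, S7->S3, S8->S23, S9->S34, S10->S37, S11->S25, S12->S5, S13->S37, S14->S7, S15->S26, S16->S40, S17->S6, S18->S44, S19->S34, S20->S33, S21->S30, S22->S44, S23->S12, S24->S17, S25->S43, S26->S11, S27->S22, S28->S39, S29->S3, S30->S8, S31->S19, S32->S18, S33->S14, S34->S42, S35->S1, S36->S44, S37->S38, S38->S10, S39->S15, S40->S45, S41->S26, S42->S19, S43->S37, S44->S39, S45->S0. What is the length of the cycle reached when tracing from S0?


Trace from S0 until a state repeats:
  S0 -> S21 -> S30 -> S8 -> S23 -> S12 -> S5 -> S29 -> S3 -> S44 -> S39 -> S15 -> S26 -> S11 -> S25 -> S43 -> S37 -> S38 -> S10 -> S37
S37 first seen at step 16, revisited at step 19.
Cycle length = 19 - 16 = 3

3


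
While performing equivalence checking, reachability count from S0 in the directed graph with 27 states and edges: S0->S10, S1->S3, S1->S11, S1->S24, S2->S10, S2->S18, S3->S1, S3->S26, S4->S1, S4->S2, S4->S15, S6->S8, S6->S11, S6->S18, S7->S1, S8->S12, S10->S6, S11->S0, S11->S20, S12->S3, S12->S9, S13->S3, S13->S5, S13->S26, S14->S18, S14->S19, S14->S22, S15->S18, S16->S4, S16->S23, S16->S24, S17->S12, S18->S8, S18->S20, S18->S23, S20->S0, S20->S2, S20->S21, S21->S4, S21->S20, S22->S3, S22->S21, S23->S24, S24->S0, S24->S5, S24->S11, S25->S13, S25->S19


BFS from S0:
  layer 0: {S0}
  layer 1: {S10}
  layer 2: {S6}
  layer 3: {S8, S11, S18}
  layer 4: {S12, S20, S23}
  layer 5: {S2, S3, S9, S21, S24}
  layer 6: {S1, S4, S5, S26}
  layer 7: {S15}
Reachable set: {S0, S1, S2, S3, S4, S5, S6, S8, S9, S10, S11, S12, S15, S18, S20, S21, S23, S24, S26}
Count = 19

19


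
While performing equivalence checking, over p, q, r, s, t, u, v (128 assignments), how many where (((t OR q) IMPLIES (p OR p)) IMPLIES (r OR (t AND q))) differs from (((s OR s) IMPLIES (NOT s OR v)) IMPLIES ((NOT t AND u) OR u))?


F1 = (((t OR q) IMPLIES (p OR p)) IMPLIES (r OR (t AND q)))
F2 = (((s OR s) IMPLIES (NOT s OR v)) IMPLIES ((NOT t AND u) OR u))
Evaluate both on each of 128 rows (bits = p,q,r,s,t,u,v):
  row 0 [0000000]: F1=0 F2=0 -> 0
  row 1 [0000001]: F1=0 F2=0 -> 0
  row 2 [0000010]: F1=0 F2=1 (differ) -> 1
  row 3 [0000011]: F1=0 F2=1 (differ) -> 1
  row 4 [0000100]: F1=1 F2=0 (differ) -> 1
  (every remaining row is evaluated the same way; all 128 results are listed next)
Full result column, 8 rows per line (p,q,r,s fixed per line; t,u,v runs 000..111 left to right):
  rows 0-7 [p,q,r,s=0000]: 00111100  (ones: 4)
  rows 8-15 [p,q,r,s=0001]: 10110100  (ones: 4)
  rows 16-23 [p,q,r,s=0010]: 11001100  (ones: 4)
  rows 24-31 [p,q,r,s=0011]: 01000100  (ones: 2)
  rows 32-39 [p,q,r,s=0100]: 11001100  (ones: 4)
  rows 40-47 [p,q,r,s=0101]: 01000100  (ones: 2)
  rows 48-55 [p,q,r,s=0110]: 11001100  (ones: 4)
  rows 56-63 [p,q,r,s=0111]: 01000100  (ones: 2)
  rows 64-71 [p,q,r,s=1000]: 00110011  (ones: 4)
  rows 72-79 [p,q,r,s=1001]: 10111011  (ones: 6)
  rows 80-87 [p,q,r,s=1010]: 11001100  (ones: 4)
  rows 88-95 [p,q,r,s=1011]: 01000100  (ones: 2)
  rows 96-103 [p,q,r,s=1100]: 00111100  (ones: 4)
  rows 104-111 [p,q,r,s=1101]: 10110100  (ones: 4)
  rows 112-119 [p,q,r,s=1110]: 11001100  (ones: 4)
  rows 120-127 [p,q,r,s=1111]: 01000100  (ones: 2)
Disagreements = 4+4+4+2+4+2+4+2+4+6+4+2+4+4+4+2 = 56

56


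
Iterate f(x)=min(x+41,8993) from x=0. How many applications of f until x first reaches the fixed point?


Step 1: x=0, cap=8993, increment=41
Step 2: x grows by 41 each step until capped at 8993; fixed point is x=8993
Step 3: iterations = ceil(8993/41) = 220

220


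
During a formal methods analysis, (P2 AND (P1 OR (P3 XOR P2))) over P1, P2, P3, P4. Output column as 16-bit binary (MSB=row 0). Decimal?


Formula: (P2 AND (P1 OR (P3 XOR P2))) over P1, P2, P3, P4 (16 rows)
Evaluate each row (bits = P1,P2,P3,P4, MSB first):
  row 0 [0000]: (0 AND (0 OR (0 XOR 0))) -> 0
  row 1 [0001]: (0 AND (0 OR (0 XOR 0))) -> 0
  row 2 [0010]: (0 AND (0 OR (1 XOR 0))) -> 0
  row 3 [0011]: (0 AND (0 OR (1 XOR 0))) -> 0
  row 4 [0100]: (1 AND (0 OR (0 XOR 1))) -> 1
  row 5 [0101]: (1 AND (0 OR (0 XOR 1))) -> 1
  row 6 [0110]: (1 AND (0 OR (1 XOR 1))) -> 0
  row 7 [0111]: (1 AND (0 OR (1 XOR 1))) -> 0
  row 8 [1000]: (0 AND (1 OR (0 XOR 0))) -> 0
  row 9 [1001]: (0 AND (1 OR (0 XOR 0))) -> 0
  row 10 [1010]: (0 AND (1 OR (1 XOR 0))) -> 0
  row 11 [1011]: (0 AND (1 OR (1 XOR 0))) -> 0
  row 12 [1100]: (1 AND (1 OR (0 XOR 1))) -> 1
  row 13 [1101]: (1 AND (1 OR (0 XOR 1))) -> 1
  row 14 [1110]: (1 AND (1 OR (1 XOR 1))) -> 1
  row 15 [1111]: (1 AND (1 OR (1 XOR 1))) -> 1
Full result column, 4 rows per line (P1,P2 fixed per line; P3,P4 runs 00..11 left to right):
  rows 0-3 [P1,P2=00]: 0000  = hex 0
  rows 4-7 [P1,P2=01]: 1100  = hex C
  rows 8-11 [P1,P2=10]: 0000  = hex 0
  rows 12-15 [P1,P2=11]: 1111  = hex F
Output column (row 0 .. row 15) = 0000110000001111
Output column grouped in 4s = 0000 1100 0000 1111 = 0x0C0F
Convert to decimal digit by digit (value = value*16 + digit):
  0 -> 0
  0*16 + 12 (C) = 12
  12*16 + 0 = 192
  192*16 + 15 (F) = 3087
Decimal = 3087

3087


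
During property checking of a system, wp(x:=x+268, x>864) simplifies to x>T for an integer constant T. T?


Formula: wp(x:=E, P) = P[E/x] (substitute E for x in postcondition)
Step 1: Postcondition: x>864
Step 2: Substitute x+268 for x: x+268>864
Step 3: Solve for x: x > 864-268 = 596

596


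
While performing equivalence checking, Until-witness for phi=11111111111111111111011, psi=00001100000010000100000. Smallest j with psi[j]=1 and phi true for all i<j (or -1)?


(phi U psi) at 0: need smallest j with psi[j]=1 and phi[i]=1 for all i in [0,j).
Scan from step 0:
  step 0: phi=1, psi=0 -> continue
  step 1: phi=1, psi=0 -> continue
  step 2: phi=1, psi=0 -> continue
  step 3: phi=1, psi=0 -> continue
  step 4: psi=1 and phi held for [0,4) -> witness found
Witness step = 4

4


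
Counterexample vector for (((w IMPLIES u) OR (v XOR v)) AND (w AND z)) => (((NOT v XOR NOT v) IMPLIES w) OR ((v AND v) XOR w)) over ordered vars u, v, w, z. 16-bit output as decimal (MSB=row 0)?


F1 = (((w IMPLIES u) OR (v XOR v)) AND (w AND z))
F2 = (((NOT v XOR NOT v) IMPLIES w) OR ((v AND v) XOR w))
Counterexample to F1=>F2 is where F1=1 and F2=0.
Evaluate each row (bits = u,v,w,z, MSB first):
  row 0 [0000]: F1=0 F2=1 -> F1&~F2 -> 0
  row 1 [0001]: F1=0 F2=1 -> F1&~F2 -> 0
  row 2 [0010]: F1=0 F2=1 -> F1&~F2 -> 0
  row 3 [0011]: F1=0 F2=1 -> F1&~F2 -> 0
  row 4 [0100]: F1=0 F2=1 -> F1&~F2 -> 0
  row 5 [0101]: F1=0 F2=1 -> F1&~F2 -> 0
  row 6 [0110]: F1=0 F2=1 -> F1&~F2 -> 0
  row 7 [0111]: F1=0 F2=1 -> F1&~F2 -> 0
  row 8 [1000]: F1=0 F2=1 -> F1&~F2 -> 0
  row 9 [1001]: F1=0 F2=1 -> F1&~F2 -> 0
  row 10 [1010]: F1=0 F2=1 -> F1&~F2 -> 0
  row 11 [1011]: F1=1 F2=1 -> F1&~F2 -> 0
  row 12 [1100]: F1=0 F2=1 -> F1&~F2 -> 0
  row 13 [1101]: F1=0 F2=1 -> F1&~F2 -> 0
  row 14 [1110]: F1=0 F2=1 -> F1&~F2 -> 0
  row 15 [1111]: F1=1 F2=1 -> F1&~F2 -> 0
Full result column, 4 rows per line (u,v fixed per line; w,z runs 00..11 left to right):
  rows 0-3 [u,v=00]: 0000  = hex 0
  rows 4-7 [u,v=01]: 0000  = hex 0
  rows 8-11 [u,v=10]: 0000  = hex 0
  rows 12-15 [u,v=11]: 0000  = hex 0
Counterexample vector (row 0 .. row 15) = 0000000000000000
Output column grouped in 4s = 0000 0000 0000 0000 = 0x0000
Convert to decimal digit by digit (value = value*16 + digit):
  0 -> 0
  0*16 + 0 = 0
  0*16 + 0 = 0
  0*16 + 0 = 0
Decimal = 0

0


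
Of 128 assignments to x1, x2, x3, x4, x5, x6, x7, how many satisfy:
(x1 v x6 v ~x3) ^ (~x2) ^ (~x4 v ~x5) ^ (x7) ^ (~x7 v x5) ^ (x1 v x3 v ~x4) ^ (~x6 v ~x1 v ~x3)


CNF with 7 clauses over 7 vars (128 assignments).
An assignment satisfies CNF iff every clause has >=1 true literal.
Check each row (bits = x1,x2,x3,x4,x5,x6,x7; clause T/F shown):
  row 0 [0000000]: clauses=TTTFTTT -> 0
  row 1 [0000001]: clauses=TTTTFTT -> 0
  row 2 [0000010]: clauses=TTTFTTT -> 0
  row 3 [0000011]: clauses=TTTTFTT -> 0
  row 4 [0000100]: clauses=TTTFTTT -> 0
  (every remaining row is evaluated the same way; all 128 results are listed next)
Full result column, 8 rows per line (x1,x2,x3,x4 fixed per line; x5,x6,x7 runs 000..111 left to right):
  rows 0-7 [x1,x2,x3,x4=0000]: 00000101  (ones: 2)
  rows 8-15 [x1,x2,x3,x4=0001]: 00000000  (ones: 0)
  rows 16-23 [x1,x2,x3,x4=0010]: 00000001  (ones: 1)
  rows 24-31 [x1,x2,x3,x4=0011]: 00000000  (ones: 0)
  rows 32-39 [x1,x2,x3,x4=0100]: 00000000  (ones: 0)
  rows 40-47 [x1,x2,x3,x4=0101]: 00000000  (ones: 0)
  rows 48-55 [x1,x2,x3,x4=0110]: 00000000  (ones: 0)
  rows 56-63 [x1,x2,x3,x4=0111]: 00000000  (ones: 0)
  rows 64-71 [x1,x2,x3,x4=1000]: 00000101  (ones: 2)
  rows 72-79 [x1,x2,x3,x4=1001]: 00000000  (ones: 0)
  rows 80-87 [x1,x2,x3,x4=1010]: 00000100  (ones: 1)
  rows 88-95 [x1,x2,x3,x4=1011]: 00000000  (ones: 0)
  rows 96-103 [x1,x2,x3,x4=1100]: 00000000  (ones: 0)
  rows 104-111 [x1,x2,x3,x4=1101]: 00000000  (ones: 0)
  rows 112-119 [x1,x2,x3,x4=1110]: 00000000  (ones: 0)
  rows 120-127 [x1,x2,x3,x4=1111]: 00000000  (ones: 0)
Satisfying assignments = 2+0+1+0+0+0+0+0+2+0+1+0+0+0+0+0 = 6

6


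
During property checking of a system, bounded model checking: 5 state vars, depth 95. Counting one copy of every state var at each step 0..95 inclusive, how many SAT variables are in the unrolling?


BMC unrolls to depth k, creating one copy of each state var for steps 0..k.
Step count = 95 + 1 = 96 (steps 0 through 95)
Vars per step = 5
Total = 5 * 96 = 480

480


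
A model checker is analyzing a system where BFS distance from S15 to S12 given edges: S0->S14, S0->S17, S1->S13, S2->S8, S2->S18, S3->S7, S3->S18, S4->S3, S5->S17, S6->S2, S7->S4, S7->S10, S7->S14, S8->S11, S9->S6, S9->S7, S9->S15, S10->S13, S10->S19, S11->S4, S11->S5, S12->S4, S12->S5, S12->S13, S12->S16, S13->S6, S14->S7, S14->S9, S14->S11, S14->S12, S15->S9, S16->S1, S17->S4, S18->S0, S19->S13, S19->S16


BFS layer-by-layer from S15:
  dist 0: {S15}
  dist 1: {S9}
  dist 2: {S6, S7}
  dist 3: {S2, S4, S10, S14}
  dist 4: {S3, S8, S11, S12, S13, S18, S19}
  -> S12 reached at distance 4
Shortest path length = 4

4


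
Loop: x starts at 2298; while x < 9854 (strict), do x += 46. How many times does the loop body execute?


Step 1: x goes from 2298 toward 9854 by 46; the body runs while x<9854, so iterations = ceil((bound-start)/step)
Step 2: Distance=7556
Step 3: ceil(7556/46)=165

165


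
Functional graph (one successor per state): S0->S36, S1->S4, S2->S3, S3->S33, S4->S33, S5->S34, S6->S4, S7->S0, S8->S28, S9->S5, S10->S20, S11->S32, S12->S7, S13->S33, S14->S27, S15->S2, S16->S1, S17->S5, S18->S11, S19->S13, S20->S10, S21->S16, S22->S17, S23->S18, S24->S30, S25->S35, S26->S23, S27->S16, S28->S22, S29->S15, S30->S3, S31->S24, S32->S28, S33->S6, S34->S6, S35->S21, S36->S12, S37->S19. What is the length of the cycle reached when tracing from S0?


Trace from S0 until a state repeats:
  S0 -> S36 -> S12 -> S7 -> S0
S0 first seen at step 0, revisited at step 4.
Cycle length = 4 - 0 = 4

4


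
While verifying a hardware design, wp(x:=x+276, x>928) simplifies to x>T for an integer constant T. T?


Formula: wp(x:=E, P) = P[E/x] (substitute E for x in postcondition)
Step 1: Postcondition: x>928
Step 2: Substitute x+276 for x: x+276>928
Step 3: Solve for x: x > 928-276 = 652

652


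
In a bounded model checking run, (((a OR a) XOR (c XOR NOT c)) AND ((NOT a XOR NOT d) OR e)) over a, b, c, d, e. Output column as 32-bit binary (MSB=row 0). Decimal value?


Formula: (((a OR a) XOR (c XOR NOT c)) AND ((NOT a XOR NOT d) OR e)) over a, b, c, d, e (32 rows)
Evaluate each row (bits = a,b,c,d,e, MSB first):
  row 0 [00000]: (((0 OR 0) XOR (0 XOR NOT 0)) AND ((NOT 0 XOR NOT 0) OR 0)) -> 0
  row 1 [00001]: (((0 OR 0) XOR (0 XOR NOT 0)) AND ((NOT 0 XOR NOT 0) OR 1)) -> 1
  row 2 [00010]: (((0 OR 0) XOR (0 XOR NOT 0)) AND ((NOT 0 XOR NOT 1) OR 0)) -> 1
  row 3 [00011]: (((0 OR 0) XOR (0 XOR NOT 0)) AND ((NOT 0 XOR NOT 1) OR 1)) -> 1
  row 4 [00100]: (((0 OR 0) XOR (1 XOR NOT 1)) AND ((NOT 0 XOR NOT 0) OR 0)) -> 0
  row 5 [00101]: (((0 OR 0) XOR (1 XOR NOT 1)) AND ((NOT 0 XOR NOT 0) OR 1)) -> 1
  row 6 [00110]: (((0 OR 0) XOR (1 XOR NOT 1)) AND ((NOT 0 XOR NOT 1) OR 0)) -> 1
  row 7 [00111]: (((0 OR 0) XOR (1 XOR NOT 1)) AND ((NOT 0 XOR NOT 1) OR 1)) -> 1
  row 8 [01000]: (((0 OR 0) XOR (0 XOR NOT 0)) AND ((NOT 0 XOR NOT 0) OR 0)) -> 0
  row 9 [01001]: (((0 OR 0) XOR (0 XOR NOT 0)) AND ((NOT 0 XOR NOT 0) OR 1)) -> 1
  row 10 [01010]: (((0 OR 0) XOR (0 XOR NOT 0)) AND ((NOT 0 XOR NOT 1) OR 0)) -> 1
  row 11 [01011]: (((0 OR 0) XOR (0 XOR NOT 0)) AND ((NOT 0 XOR NOT 1) OR 1)) -> 1
  row 12 [01100]: (((0 OR 0) XOR (1 XOR NOT 1)) AND ((NOT 0 XOR NOT 0) OR 0)) -> 0
  row 13 [01101]: (((0 OR 0) XOR (1 XOR NOT 1)) AND ((NOT 0 XOR NOT 0) OR 1)) -> 1
  row 14 [01110]: (((0 OR 0) XOR (1 XOR NOT 1)) AND ((NOT 0 XOR NOT 1) OR 0)) -> 1
  row 15 [01111]: (((0 OR 0) XOR (1 XOR NOT 1)) AND ((NOT 0 XOR NOT 1) OR 1)) -> 1
  row 16 [10000]: (((1 OR 1) XOR (0 XOR NOT 0)) AND ((NOT 1 XOR NOT 0) OR 0)) -> 0
  row 17 [10001]: (((1 OR 1) XOR (0 XOR NOT 0)) AND ((NOT 1 XOR NOT 0) OR 1)) -> 0
  row 18 [10010]: (((1 OR 1) XOR (0 XOR NOT 0)) AND ((NOT 1 XOR NOT 1) OR 0)) -> 0
  row 19 [10011]: (((1 OR 1) XOR (0 XOR NOT 0)) AND ((NOT 1 XOR NOT 1) OR 1)) -> 0
  row 20 [10100]: (((1 OR 1) XOR (1 XOR NOT 1)) AND ((NOT 1 XOR NOT 0) OR 0)) -> 0
  row 21 [10101]: (((1 OR 1) XOR (1 XOR NOT 1)) AND ((NOT 1 XOR NOT 0) OR 1)) -> 0
  row 22 [10110]: (((1 OR 1) XOR (1 XOR NOT 1)) AND ((NOT 1 XOR NOT 1) OR 0)) -> 0
  row 23 [10111]: (((1 OR 1) XOR (1 XOR NOT 1)) AND ((NOT 1 XOR NOT 1) OR 1)) -> 0
  row 24 [11000]: (((1 OR 1) XOR (0 XOR NOT 0)) AND ((NOT 1 XOR NOT 0) OR 0)) -> 0
  row 25 [11001]: (((1 OR 1) XOR (0 XOR NOT 0)) AND ((NOT 1 XOR NOT 0) OR 1)) -> 0
  row 26 [11010]: (((1 OR 1) XOR (0 XOR NOT 0)) AND ((NOT 1 XOR NOT 1) OR 0)) -> 0
  row 27 [11011]: (((1 OR 1) XOR (0 XOR NOT 0)) AND ((NOT 1 XOR NOT 1) OR 1)) -> 0
  row 28 [11100]: (((1 OR 1) XOR (1 XOR NOT 1)) AND ((NOT 1 XOR NOT 0) OR 0)) -> 0
  row 29 [11101]: (((1 OR 1) XOR (1 XOR NOT 1)) AND ((NOT 1 XOR NOT 0) OR 1)) -> 0
  row 30 [11110]: (((1 OR 1) XOR (1 XOR NOT 1)) AND ((NOT 1 XOR NOT 1) OR 0)) -> 0
  row 31 [11111]: (((1 OR 1) XOR (1 XOR NOT 1)) AND ((NOT 1 XOR NOT 1) OR 1)) -> 0
Full result column, 4 rows per line (a,b,c fixed per line; d,e runs 00..11 left to right):
  rows 0-3 [a,b,c=000]: 0111  = hex 7
  rows 4-7 [a,b,c=001]: 0111  = hex 7
  rows 8-11 [a,b,c=010]: 0111  = hex 7
  rows 12-15 [a,b,c=011]: 0111  = hex 7
  rows 16-19 [a,b,c=100]: 0000  = hex 0
  rows 20-23 [a,b,c=101]: 0000  = hex 0
  rows 24-27 [a,b,c=110]: 0000  = hex 0
  rows 28-31 [a,b,c=111]: 0000  = hex 0
Output column (row 0 .. row 31) = 01110111011101110000000000000000
Output column grouped in 4s = 0111 0111 0111 0111 0000 0000 0000 0000 = 0x77770000
Convert to decimal digit by digit (value = value*16 + digit):
  7 -> 7
  7*16 + 7 = 119
  119*16 + 7 = 1911
  1911*16 + 7 = 30583
  30583*16 + 0 = 489328
  489328*16 + 0 = 7829248
  7829248*16 + 0 = 125267968
  125267968*16 + 0 = 2004287488
Decimal = 2004287488

2004287488


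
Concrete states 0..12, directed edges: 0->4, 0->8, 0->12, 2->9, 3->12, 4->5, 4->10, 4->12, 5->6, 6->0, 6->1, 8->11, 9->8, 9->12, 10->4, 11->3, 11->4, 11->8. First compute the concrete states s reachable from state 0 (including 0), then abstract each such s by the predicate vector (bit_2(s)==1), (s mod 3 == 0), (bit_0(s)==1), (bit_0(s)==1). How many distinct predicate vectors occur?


BFS from 0:
Concrete reachable: {0, 1, 3, 4, 5, 6, 8, 10, 11, 12}
Abstract via predicates (bit_2(s)==1), (s mod 3 == 0), (bit_0(s)==1), (bit_0(s)==1):
  (0,0,0,0) <- {8, 10}
  (0,0,1,1) <- {1, 11}
  (0,1,0,0) <- {0}
  (0,1,1,1) <- {3}
  (1,0,0,0) <- {4}
  (1,0,1,1) <- {5}
  (1,1,0,0) <- {6, 12}
Distinct abstract states = 7

7
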